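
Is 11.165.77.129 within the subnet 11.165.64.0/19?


Subnet network: 11.165.64.0
Test IP AND mask: 11.165.64.0
Yes, 11.165.77.129 is in 11.165.64.0/19


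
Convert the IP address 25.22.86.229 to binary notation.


25 = 00011001
22 = 00010110
86 = 01010110
229 = 11100101
Binary: 00011001.00010110.01010110.11100101


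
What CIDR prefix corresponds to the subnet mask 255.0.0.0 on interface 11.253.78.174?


Binary: 11111111.00000000.00000000.00000000
Count leading 1s
Prefix: /8


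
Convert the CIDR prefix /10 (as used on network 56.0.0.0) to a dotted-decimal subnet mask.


/10 means 10 network bits, 22 host bits
Binary: 11111111110000000000000000000000
Mask: 255.192.0.0


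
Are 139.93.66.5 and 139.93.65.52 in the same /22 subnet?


Mask: 255.255.252.0
139.93.66.5 AND mask = 139.93.64.0
139.93.65.52 AND mask = 139.93.64.0
Yes, same subnet (139.93.64.0)


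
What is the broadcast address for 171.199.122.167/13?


Network: 171.192.0.0/13
Host bits = 19
Set all host bits to 1:
Broadcast: 171.199.255.255


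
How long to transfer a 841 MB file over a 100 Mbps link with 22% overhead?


Effective throughput = 100 * (1 - 22/100) = 78 Mbps
File size in Mb = 841 * 8 = 6728 Mb
Time = 6728 / 78
Time = 86.2564 seconds


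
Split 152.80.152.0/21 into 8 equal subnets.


New prefix = 21 + 3 = 24
Each subnet has 256 addresses
  152.80.152.0/24
  152.80.153.0/24
  152.80.154.0/24
  152.80.155.0/24
  152.80.156.0/24
  152.80.157.0/24
  152.80.158.0/24
  152.80.159.0/24
Subnets: 152.80.152.0/24, 152.80.153.0/24, 152.80.154.0/24, 152.80.155.0/24, 152.80.156.0/24, 152.80.157.0/24, 152.80.158.0/24, 152.80.159.0/24


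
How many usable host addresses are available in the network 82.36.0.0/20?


Host bits = 32 - 20 = 12
Total addresses = 2^12 = 4096
Usable = total - 2 (network and broadcast)
Usable hosts: 4094


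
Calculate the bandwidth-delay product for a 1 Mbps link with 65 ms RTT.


BDP = bandwidth * RTT
= 1 Mbps * 65 ms
= 1 * 1e6 * 65 / 1000 bits
= 65000 bits
= 8125 bytes
= 7.9346 KB
BDP = 65000 bits (8125 bytes)


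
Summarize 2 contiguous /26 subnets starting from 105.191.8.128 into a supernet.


Original prefix: /26
Number of subnets: 2 = 2^1
New prefix = 26 - 1 = 25
Supernet: 105.191.8.128/25


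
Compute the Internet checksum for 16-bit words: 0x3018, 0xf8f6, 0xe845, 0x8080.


Sum all words (with carry folding):
+ 0x3018 = 0x3018
+ 0xf8f6 = 0x290f
+ 0xe845 = 0x1155
+ 0x8080 = 0x91d5
One's complement: ~0x91d5
Checksum = 0x6e2a


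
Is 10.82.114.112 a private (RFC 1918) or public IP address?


RFC 1918 private ranges:
  10.0.0.0/8 (10.0.0.0 - 10.255.255.255)
  172.16.0.0/12 (172.16.0.0 - 172.31.255.255)
  192.168.0.0/16 (192.168.0.0 - 192.168.255.255)
Private (in 10.0.0.0/8)


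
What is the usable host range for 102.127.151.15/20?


Network: 102.127.144.0
Broadcast: 102.127.159.255
First usable = network + 1
Last usable = broadcast - 1
Range: 102.127.144.1 to 102.127.159.254


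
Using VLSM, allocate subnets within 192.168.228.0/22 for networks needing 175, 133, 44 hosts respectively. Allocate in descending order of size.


175 hosts -> /24 (254 usable): 192.168.228.0/24
133 hosts -> /24 (254 usable): 192.168.229.0/24
44 hosts -> /26 (62 usable): 192.168.230.0/26
Allocation: 192.168.228.0/24 (175 hosts, 254 usable); 192.168.229.0/24 (133 hosts, 254 usable); 192.168.230.0/26 (44 hosts, 62 usable)


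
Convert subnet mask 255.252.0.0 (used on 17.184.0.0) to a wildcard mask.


Subnet mask: 255.252.0.0
Wildcard = 255.255.255.255 - subnet mask
255 - 255 = 0
255 - 252 = 3
255 - 0 = 255
255 - 0 = 255
Wildcard: 0.3.255.255


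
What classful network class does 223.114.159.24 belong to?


First octet: 223
Binary: 11011111
110xxxxx -> Class C (192-223)
Class C, default mask 255.255.255.0 (/24)


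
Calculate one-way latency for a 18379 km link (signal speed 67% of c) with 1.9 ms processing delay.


Speed = 0.67 * 3e5 km/s = 201000 km/s
Propagation delay = 18379 / 201000 = 0.0914 s = 91.4378 ms
Processing delay = 1.9 ms
Total one-way latency = 93.3378 ms


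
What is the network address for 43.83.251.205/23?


IP:   00101011.01010011.11111011.11001101
Mask: 11111111.11111111.11111110.00000000
AND operation:
Net:  00101011.01010011.11111010.00000000
Network: 43.83.250.0/23


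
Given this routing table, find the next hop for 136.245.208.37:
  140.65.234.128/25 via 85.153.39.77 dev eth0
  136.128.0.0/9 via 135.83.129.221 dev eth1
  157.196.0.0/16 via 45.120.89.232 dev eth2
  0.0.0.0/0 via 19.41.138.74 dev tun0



Longest prefix match for 136.245.208.37:
  /25 140.65.234.128: no
  /9 136.128.0.0: MATCH
  /16 157.196.0.0: no
  /0 0.0.0.0: MATCH
Selected: next-hop 135.83.129.221 via eth1 (matched /9)


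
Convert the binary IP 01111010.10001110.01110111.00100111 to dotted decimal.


01111010 = 122
10001110 = 142
01110111 = 119
00100111 = 39
IP: 122.142.119.39


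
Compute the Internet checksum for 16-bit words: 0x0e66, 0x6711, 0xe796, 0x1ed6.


Sum all words (with carry folding):
+ 0x0e66 = 0x0e66
+ 0x6711 = 0x7577
+ 0xe796 = 0x5d0e
+ 0x1ed6 = 0x7be4
One's complement: ~0x7be4
Checksum = 0x841b


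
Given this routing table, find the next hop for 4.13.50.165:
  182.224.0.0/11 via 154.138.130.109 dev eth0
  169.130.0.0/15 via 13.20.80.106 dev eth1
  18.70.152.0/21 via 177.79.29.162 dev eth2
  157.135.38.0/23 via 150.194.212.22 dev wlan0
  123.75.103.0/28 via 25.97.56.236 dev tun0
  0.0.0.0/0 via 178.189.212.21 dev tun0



Longest prefix match for 4.13.50.165:
  /11 182.224.0.0: no
  /15 169.130.0.0: no
  /21 18.70.152.0: no
  /23 157.135.38.0: no
  /28 123.75.103.0: no
  /0 0.0.0.0: MATCH
Selected: next-hop 178.189.212.21 via tun0 (matched /0)


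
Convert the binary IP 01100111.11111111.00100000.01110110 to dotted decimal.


01100111 = 103
11111111 = 255
00100000 = 32
01110110 = 118
IP: 103.255.32.118


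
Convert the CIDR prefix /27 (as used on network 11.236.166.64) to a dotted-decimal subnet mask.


/27 means 27 network bits, 5 host bits
Binary: 11111111111111111111111111100000
Mask: 255.255.255.224


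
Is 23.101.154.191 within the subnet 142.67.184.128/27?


Subnet network: 142.67.184.128
Test IP AND mask: 23.101.154.160
No, 23.101.154.191 is not in 142.67.184.128/27


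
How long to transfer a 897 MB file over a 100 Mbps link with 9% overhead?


Effective throughput = 100 * (1 - 9/100) = 91 Mbps
File size in Mb = 897 * 8 = 7176 Mb
Time = 7176 / 91
Time = 78.8571 seconds


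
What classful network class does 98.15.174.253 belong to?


First octet: 98
Binary: 01100010
0xxxxxxx -> Class A (1-126)
Class A, default mask 255.0.0.0 (/8)


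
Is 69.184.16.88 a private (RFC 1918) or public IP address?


RFC 1918 private ranges:
  10.0.0.0/8 (10.0.0.0 - 10.255.255.255)
  172.16.0.0/12 (172.16.0.0 - 172.31.255.255)
  192.168.0.0/16 (192.168.0.0 - 192.168.255.255)
Public (not in any RFC 1918 range)


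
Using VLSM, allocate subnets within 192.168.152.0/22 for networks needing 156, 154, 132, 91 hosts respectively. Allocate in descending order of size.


156 hosts -> /24 (254 usable): 192.168.152.0/24
154 hosts -> /24 (254 usable): 192.168.153.0/24
132 hosts -> /24 (254 usable): 192.168.154.0/24
91 hosts -> /25 (126 usable): 192.168.155.0/25
Allocation: 192.168.152.0/24 (156 hosts, 254 usable); 192.168.153.0/24 (154 hosts, 254 usable); 192.168.154.0/24 (132 hosts, 254 usable); 192.168.155.0/25 (91 hosts, 126 usable)


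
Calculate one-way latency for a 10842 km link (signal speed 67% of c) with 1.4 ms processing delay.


Speed = 0.67 * 3e5 km/s = 201000 km/s
Propagation delay = 10842 / 201000 = 0.0539 s = 53.9403 ms
Processing delay = 1.4 ms
Total one-way latency = 55.3403 ms


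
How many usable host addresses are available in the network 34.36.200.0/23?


Host bits = 32 - 23 = 9
Total addresses = 2^9 = 512
Usable = total - 2 (network and broadcast)
Usable hosts: 510


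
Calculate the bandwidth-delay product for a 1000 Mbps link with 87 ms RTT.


BDP = bandwidth * RTT
= 1000 Mbps * 87 ms
= 1000 * 1e6 * 87 / 1000 bits
= 87000000 bits
= 10875000 bytes
= 10620.1172 KB
BDP = 87000000 bits (10875000 bytes)


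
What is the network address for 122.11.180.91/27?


IP:   01111010.00001011.10110100.01011011
Mask: 11111111.11111111.11111111.11100000
AND operation:
Net:  01111010.00001011.10110100.01000000
Network: 122.11.180.64/27


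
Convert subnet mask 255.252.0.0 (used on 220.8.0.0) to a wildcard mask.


Subnet mask: 255.252.0.0
Wildcard = 255.255.255.255 - subnet mask
255 - 255 = 0
255 - 252 = 3
255 - 0 = 255
255 - 0 = 255
Wildcard: 0.3.255.255


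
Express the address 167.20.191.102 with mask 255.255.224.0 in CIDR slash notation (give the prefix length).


Binary: 11111111.11111111.11100000.00000000
Count leading 1s
Prefix: /19


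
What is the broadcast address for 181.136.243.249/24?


Network: 181.136.243.0/24
Host bits = 8
Set all host bits to 1:
Broadcast: 181.136.243.255


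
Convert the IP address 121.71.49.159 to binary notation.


121 = 01111001
71 = 01000111
49 = 00110001
159 = 10011111
Binary: 01111001.01000111.00110001.10011111


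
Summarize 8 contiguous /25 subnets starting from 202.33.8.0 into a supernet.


Original prefix: /25
Number of subnets: 8 = 2^3
New prefix = 25 - 3 = 22
Supernet: 202.33.8.0/22


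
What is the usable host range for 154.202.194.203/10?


Network: 154.192.0.0
Broadcast: 154.255.255.255
First usable = network + 1
Last usable = broadcast - 1
Range: 154.192.0.1 to 154.255.255.254


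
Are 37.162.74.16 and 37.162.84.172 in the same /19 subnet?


Mask: 255.255.224.0
37.162.74.16 AND mask = 37.162.64.0
37.162.84.172 AND mask = 37.162.64.0
Yes, same subnet (37.162.64.0)


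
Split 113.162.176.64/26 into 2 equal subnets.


New prefix = 26 + 1 = 27
Each subnet has 32 addresses
  113.162.176.64/27
  113.162.176.96/27
Subnets: 113.162.176.64/27, 113.162.176.96/27


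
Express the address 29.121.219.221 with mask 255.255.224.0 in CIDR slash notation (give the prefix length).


Binary: 11111111.11111111.11100000.00000000
Count leading 1s
Prefix: /19


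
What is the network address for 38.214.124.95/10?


IP:   00100110.11010110.01111100.01011111
Mask: 11111111.11000000.00000000.00000000
AND operation:
Net:  00100110.11000000.00000000.00000000
Network: 38.192.0.0/10


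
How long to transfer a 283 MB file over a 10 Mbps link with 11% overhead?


Effective throughput = 10 * (1 - 11/100) = 8.9 Mbps
File size in Mb = 283 * 8 = 2264 Mb
Time = 2264 / 8.9
Time = 254.382 seconds


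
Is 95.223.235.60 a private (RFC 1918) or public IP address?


RFC 1918 private ranges:
  10.0.0.0/8 (10.0.0.0 - 10.255.255.255)
  172.16.0.0/12 (172.16.0.0 - 172.31.255.255)
  192.168.0.0/16 (192.168.0.0 - 192.168.255.255)
Public (not in any RFC 1918 range)


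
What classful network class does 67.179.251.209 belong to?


First octet: 67
Binary: 01000011
0xxxxxxx -> Class A (1-126)
Class A, default mask 255.0.0.0 (/8)


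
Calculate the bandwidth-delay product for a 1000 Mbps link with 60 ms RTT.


BDP = bandwidth * RTT
= 1000 Mbps * 60 ms
= 1000 * 1e6 * 60 / 1000 bits
= 60000000 bits
= 7500000 bytes
= 7324.2188 KB
BDP = 60000000 bits (7500000 bytes)


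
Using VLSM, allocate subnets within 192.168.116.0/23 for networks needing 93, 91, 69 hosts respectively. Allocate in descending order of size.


93 hosts -> /25 (126 usable): 192.168.116.0/25
91 hosts -> /25 (126 usable): 192.168.116.128/25
69 hosts -> /25 (126 usable): 192.168.117.0/25
Allocation: 192.168.116.0/25 (93 hosts, 126 usable); 192.168.116.128/25 (91 hosts, 126 usable); 192.168.117.0/25 (69 hosts, 126 usable)


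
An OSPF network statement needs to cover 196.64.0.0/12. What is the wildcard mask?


Subnet mask: 255.240.0.0
Wildcard = 255.255.255.255 - subnet mask
255 - 255 = 0
255 - 240 = 15
255 - 0 = 255
255 - 0 = 255
Wildcard: 0.15.255.255


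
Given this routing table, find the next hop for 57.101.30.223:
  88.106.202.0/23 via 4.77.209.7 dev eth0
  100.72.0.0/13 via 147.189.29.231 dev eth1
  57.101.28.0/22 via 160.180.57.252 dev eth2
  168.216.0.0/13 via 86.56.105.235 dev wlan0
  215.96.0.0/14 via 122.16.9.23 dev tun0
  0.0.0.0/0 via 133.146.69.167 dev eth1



Longest prefix match for 57.101.30.223:
  /23 88.106.202.0: no
  /13 100.72.0.0: no
  /22 57.101.28.0: MATCH
  /13 168.216.0.0: no
  /14 215.96.0.0: no
  /0 0.0.0.0: MATCH
Selected: next-hop 160.180.57.252 via eth2 (matched /22)


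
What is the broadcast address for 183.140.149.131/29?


Network: 183.140.149.128/29
Host bits = 3
Set all host bits to 1:
Broadcast: 183.140.149.135


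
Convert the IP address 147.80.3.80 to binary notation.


147 = 10010011
80 = 01010000
3 = 00000011
80 = 01010000
Binary: 10010011.01010000.00000011.01010000


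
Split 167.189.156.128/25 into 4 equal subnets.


New prefix = 25 + 2 = 27
Each subnet has 32 addresses
  167.189.156.128/27
  167.189.156.160/27
  167.189.156.192/27
  167.189.156.224/27
Subnets: 167.189.156.128/27, 167.189.156.160/27, 167.189.156.192/27, 167.189.156.224/27


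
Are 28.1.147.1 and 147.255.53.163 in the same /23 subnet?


Mask: 255.255.254.0
28.1.147.1 AND mask = 28.1.146.0
147.255.53.163 AND mask = 147.255.52.0
No, different subnets (28.1.146.0 vs 147.255.52.0)


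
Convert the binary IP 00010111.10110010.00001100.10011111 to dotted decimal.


00010111 = 23
10110010 = 178
00001100 = 12
10011111 = 159
IP: 23.178.12.159


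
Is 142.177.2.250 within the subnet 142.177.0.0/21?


Subnet network: 142.177.0.0
Test IP AND mask: 142.177.0.0
Yes, 142.177.2.250 is in 142.177.0.0/21


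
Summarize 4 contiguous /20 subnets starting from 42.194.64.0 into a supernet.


Original prefix: /20
Number of subnets: 4 = 2^2
New prefix = 20 - 2 = 18
Supernet: 42.194.64.0/18


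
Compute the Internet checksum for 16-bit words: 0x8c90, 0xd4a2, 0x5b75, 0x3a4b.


Sum all words (with carry folding):
+ 0x8c90 = 0x8c90
+ 0xd4a2 = 0x6133
+ 0x5b75 = 0xbca8
+ 0x3a4b = 0xf6f3
One's complement: ~0xf6f3
Checksum = 0x090c


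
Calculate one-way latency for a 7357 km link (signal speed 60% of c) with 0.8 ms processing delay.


Speed = 0.6 * 3e5 km/s = 180000 km/s
Propagation delay = 7357 / 180000 = 0.0409 s = 40.8722 ms
Processing delay = 0.8 ms
Total one-way latency = 41.6722 ms


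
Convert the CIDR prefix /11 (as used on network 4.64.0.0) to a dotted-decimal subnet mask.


/11 means 11 network bits, 21 host bits
Binary: 11111111111000000000000000000000
Mask: 255.224.0.0


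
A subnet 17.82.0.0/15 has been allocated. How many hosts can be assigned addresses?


Host bits = 32 - 15 = 17
Total addresses = 2^17 = 131072
Usable = total - 2 (network and broadcast)
Usable hosts: 131070


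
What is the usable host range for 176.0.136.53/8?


Network: 176.0.0.0
Broadcast: 176.255.255.255
First usable = network + 1
Last usable = broadcast - 1
Range: 176.0.0.1 to 176.255.255.254


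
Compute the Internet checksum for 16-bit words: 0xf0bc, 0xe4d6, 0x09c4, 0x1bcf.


Sum all words (with carry folding):
+ 0xf0bc = 0xf0bc
+ 0xe4d6 = 0xd593
+ 0x09c4 = 0xdf57
+ 0x1bcf = 0xfb26
One's complement: ~0xfb26
Checksum = 0x04d9


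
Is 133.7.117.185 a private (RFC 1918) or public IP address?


RFC 1918 private ranges:
  10.0.0.0/8 (10.0.0.0 - 10.255.255.255)
  172.16.0.0/12 (172.16.0.0 - 172.31.255.255)
  192.168.0.0/16 (192.168.0.0 - 192.168.255.255)
Public (not in any RFC 1918 range)


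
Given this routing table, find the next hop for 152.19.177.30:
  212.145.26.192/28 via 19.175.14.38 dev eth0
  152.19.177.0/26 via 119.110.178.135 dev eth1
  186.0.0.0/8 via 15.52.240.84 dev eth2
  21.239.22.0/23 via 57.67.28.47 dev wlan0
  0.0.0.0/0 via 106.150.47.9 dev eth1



Longest prefix match for 152.19.177.30:
  /28 212.145.26.192: no
  /26 152.19.177.0: MATCH
  /8 186.0.0.0: no
  /23 21.239.22.0: no
  /0 0.0.0.0: MATCH
Selected: next-hop 119.110.178.135 via eth1 (matched /26)


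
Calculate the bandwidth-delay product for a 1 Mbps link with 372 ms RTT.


BDP = bandwidth * RTT
= 1 Mbps * 372 ms
= 1 * 1e6 * 372 / 1000 bits
= 372000 bits
= 46500 bytes
= 45.4102 KB
BDP = 372000 bits (46500 bytes)


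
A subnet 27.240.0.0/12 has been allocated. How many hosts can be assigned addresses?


Host bits = 32 - 12 = 20
Total addresses = 2^20 = 1048576
Usable = total - 2 (network and broadcast)
Usable hosts: 1048574


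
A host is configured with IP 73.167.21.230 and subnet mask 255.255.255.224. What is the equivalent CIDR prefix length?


Binary: 11111111.11111111.11111111.11100000
Count leading 1s
Prefix: /27


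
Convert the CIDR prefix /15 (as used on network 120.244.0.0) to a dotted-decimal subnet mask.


/15 means 15 network bits, 17 host bits
Binary: 11111111111111100000000000000000
Mask: 255.254.0.0


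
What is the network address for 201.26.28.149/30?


IP:   11001001.00011010.00011100.10010101
Mask: 11111111.11111111.11111111.11111100
AND operation:
Net:  11001001.00011010.00011100.10010100
Network: 201.26.28.148/30


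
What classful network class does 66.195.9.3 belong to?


First octet: 66
Binary: 01000010
0xxxxxxx -> Class A (1-126)
Class A, default mask 255.0.0.0 (/8)


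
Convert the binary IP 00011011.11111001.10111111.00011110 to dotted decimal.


00011011 = 27
11111001 = 249
10111111 = 191
00011110 = 30
IP: 27.249.191.30


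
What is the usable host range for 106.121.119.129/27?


Network: 106.121.119.128
Broadcast: 106.121.119.159
First usable = network + 1
Last usable = broadcast - 1
Range: 106.121.119.129 to 106.121.119.158


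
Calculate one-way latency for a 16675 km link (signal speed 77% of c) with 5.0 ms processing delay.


Speed = 0.77 * 3e5 km/s = 231000 km/s
Propagation delay = 16675 / 231000 = 0.0722 s = 72.1861 ms
Processing delay = 5.0 ms
Total one-way latency = 77.1861 ms


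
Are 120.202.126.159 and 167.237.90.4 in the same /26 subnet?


Mask: 255.255.255.192
120.202.126.159 AND mask = 120.202.126.128
167.237.90.4 AND mask = 167.237.90.0
No, different subnets (120.202.126.128 vs 167.237.90.0)


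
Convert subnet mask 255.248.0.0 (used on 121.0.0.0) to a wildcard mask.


Subnet mask: 255.248.0.0
Wildcard = 255.255.255.255 - subnet mask
255 - 255 = 0
255 - 248 = 7
255 - 0 = 255
255 - 0 = 255
Wildcard: 0.7.255.255


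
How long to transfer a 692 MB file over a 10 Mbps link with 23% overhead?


Effective throughput = 10 * (1 - 23/100) = 7.7 Mbps
File size in Mb = 692 * 8 = 5536 Mb
Time = 5536 / 7.7
Time = 718.961 seconds


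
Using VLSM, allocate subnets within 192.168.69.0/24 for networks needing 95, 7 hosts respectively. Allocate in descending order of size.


95 hosts -> /25 (126 usable): 192.168.69.0/25
7 hosts -> /28 (14 usable): 192.168.69.128/28
Allocation: 192.168.69.0/25 (95 hosts, 126 usable); 192.168.69.128/28 (7 hosts, 14 usable)


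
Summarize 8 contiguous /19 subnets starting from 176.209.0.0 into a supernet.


Original prefix: /19
Number of subnets: 8 = 2^3
New prefix = 19 - 3 = 16
Supernet: 176.209.0.0/16


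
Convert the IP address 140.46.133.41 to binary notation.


140 = 10001100
46 = 00101110
133 = 10000101
41 = 00101001
Binary: 10001100.00101110.10000101.00101001


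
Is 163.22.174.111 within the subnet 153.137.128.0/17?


Subnet network: 153.137.128.0
Test IP AND mask: 163.22.128.0
No, 163.22.174.111 is not in 153.137.128.0/17


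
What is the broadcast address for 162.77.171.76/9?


Network: 162.0.0.0/9
Host bits = 23
Set all host bits to 1:
Broadcast: 162.127.255.255


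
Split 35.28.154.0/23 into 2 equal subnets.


New prefix = 23 + 1 = 24
Each subnet has 256 addresses
  35.28.154.0/24
  35.28.155.0/24
Subnets: 35.28.154.0/24, 35.28.155.0/24


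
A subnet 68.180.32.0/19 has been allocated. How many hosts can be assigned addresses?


Host bits = 32 - 19 = 13
Total addresses = 2^13 = 8192
Usable = total - 2 (network and broadcast)
Usable hosts: 8190


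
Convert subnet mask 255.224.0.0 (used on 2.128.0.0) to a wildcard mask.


Subnet mask: 255.224.0.0
Wildcard = 255.255.255.255 - subnet mask
255 - 255 = 0
255 - 224 = 31
255 - 0 = 255
255 - 0 = 255
Wildcard: 0.31.255.255


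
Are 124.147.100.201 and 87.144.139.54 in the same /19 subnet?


Mask: 255.255.224.0
124.147.100.201 AND mask = 124.147.96.0
87.144.139.54 AND mask = 87.144.128.0
No, different subnets (124.147.96.0 vs 87.144.128.0)


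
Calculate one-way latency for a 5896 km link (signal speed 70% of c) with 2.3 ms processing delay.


Speed = 0.7 * 3e5 km/s = 210000 km/s
Propagation delay = 5896 / 210000 = 0.0281 s = 28.0762 ms
Processing delay = 2.3 ms
Total one-way latency = 30.3762 ms


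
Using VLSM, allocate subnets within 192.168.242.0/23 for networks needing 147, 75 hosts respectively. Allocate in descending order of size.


147 hosts -> /24 (254 usable): 192.168.242.0/24
75 hosts -> /25 (126 usable): 192.168.243.0/25
Allocation: 192.168.242.0/24 (147 hosts, 254 usable); 192.168.243.0/25 (75 hosts, 126 usable)


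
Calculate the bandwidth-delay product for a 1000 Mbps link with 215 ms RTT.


BDP = bandwidth * RTT
= 1000 Mbps * 215 ms
= 1000 * 1e6 * 215 / 1000 bits
= 215000000 bits
= 26875000 bytes
= 26245.1172 KB
BDP = 215000000 bits (26875000 bytes)


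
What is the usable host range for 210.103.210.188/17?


Network: 210.103.128.0
Broadcast: 210.103.255.255
First usable = network + 1
Last usable = broadcast - 1
Range: 210.103.128.1 to 210.103.255.254


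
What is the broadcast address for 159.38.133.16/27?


Network: 159.38.133.0/27
Host bits = 5
Set all host bits to 1:
Broadcast: 159.38.133.31


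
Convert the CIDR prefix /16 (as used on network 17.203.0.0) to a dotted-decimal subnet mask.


/16 means 16 network bits, 16 host bits
Binary: 11111111111111110000000000000000
Mask: 255.255.0.0


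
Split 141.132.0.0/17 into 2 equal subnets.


New prefix = 17 + 1 = 18
Each subnet has 16384 addresses
  141.132.0.0/18
  141.132.64.0/18
Subnets: 141.132.0.0/18, 141.132.64.0/18


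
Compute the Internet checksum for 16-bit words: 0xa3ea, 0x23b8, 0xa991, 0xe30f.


Sum all words (with carry folding):
+ 0xa3ea = 0xa3ea
+ 0x23b8 = 0xc7a2
+ 0xa991 = 0x7134
+ 0xe30f = 0x5444
One's complement: ~0x5444
Checksum = 0xabbb


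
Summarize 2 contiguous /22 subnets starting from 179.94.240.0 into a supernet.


Original prefix: /22
Number of subnets: 2 = 2^1
New prefix = 22 - 1 = 21
Supernet: 179.94.240.0/21


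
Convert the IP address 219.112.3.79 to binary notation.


219 = 11011011
112 = 01110000
3 = 00000011
79 = 01001111
Binary: 11011011.01110000.00000011.01001111


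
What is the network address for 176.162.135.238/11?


IP:   10110000.10100010.10000111.11101110
Mask: 11111111.11100000.00000000.00000000
AND operation:
Net:  10110000.10100000.00000000.00000000
Network: 176.160.0.0/11


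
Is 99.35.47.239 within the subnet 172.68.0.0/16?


Subnet network: 172.68.0.0
Test IP AND mask: 99.35.0.0
No, 99.35.47.239 is not in 172.68.0.0/16


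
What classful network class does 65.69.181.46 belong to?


First octet: 65
Binary: 01000001
0xxxxxxx -> Class A (1-126)
Class A, default mask 255.0.0.0 (/8)


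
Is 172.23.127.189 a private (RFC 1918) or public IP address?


RFC 1918 private ranges:
  10.0.0.0/8 (10.0.0.0 - 10.255.255.255)
  172.16.0.0/12 (172.16.0.0 - 172.31.255.255)
  192.168.0.0/16 (192.168.0.0 - 192.168.255.255)
Private (in 172.16.0.0/12)


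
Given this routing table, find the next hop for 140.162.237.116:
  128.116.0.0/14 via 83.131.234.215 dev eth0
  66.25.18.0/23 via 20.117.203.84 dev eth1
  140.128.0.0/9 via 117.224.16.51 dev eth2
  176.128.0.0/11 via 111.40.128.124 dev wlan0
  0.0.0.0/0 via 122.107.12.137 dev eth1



Longest prefix match for 140.162.237.116:
  /14 128.116.0.0: no
  /23 66.25.18.0: no
  /9 140.128.0.0: MATCH
  /11 176.128.0.0: no
  /0 0.0.0.0: MATCH
Selected: next-hop 117.224.16.51 via eth2 (matched /9)


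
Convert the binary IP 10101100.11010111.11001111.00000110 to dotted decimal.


10101100 = 172
11010111 = 215
11001111 = 207
00000110 = 6
IP: 172.215.207.6


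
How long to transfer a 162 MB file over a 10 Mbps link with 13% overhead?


Effective throughput = 10 * (1 - 13/100) = 8.7 Mbps
File size in Mb = 162 * 8 = 1296 Mb
Time = 1296 / 8.7
Time = 148.9655 seconds


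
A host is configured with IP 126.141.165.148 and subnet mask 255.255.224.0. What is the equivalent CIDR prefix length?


Binary: 11111111.11111111.11100000.00000000
Count leading 1s
Prefix: /19


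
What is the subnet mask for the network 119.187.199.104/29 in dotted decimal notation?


/29 means 29 network bits, 3 host bits
Binary: 11111111111111111111111111111000
Mask: 255.255.255.248


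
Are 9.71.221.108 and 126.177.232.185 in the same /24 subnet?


Mask: 255.255.255.0
9.71.221.108 AND mask = 9.71.221.0
126.177.232.185 AND mask = 126.177.232.0
No, different subnets (9.71.221.0 vs 126.177.232.0)


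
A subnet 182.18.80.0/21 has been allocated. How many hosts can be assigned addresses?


Host bits = 32 - 21 = 11
Total addresses = 2^11 = 2048
Usable = total - 2 (network and broadcast)
Usable hosts: 2046


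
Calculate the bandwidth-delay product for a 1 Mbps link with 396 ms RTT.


BDP = bandwidth * RTT
= 1 Mbps * 396 ms
= 1 * 1e6 * 396 / 1000 bits
= 396000 bits
= 49500 bytes
= 48.3398 KB
BDP = 396000 bits (49500 bytes)


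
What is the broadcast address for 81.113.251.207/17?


Network: 81.113.128.0/17
Host bits = 15
Set all host bits to 1:
Broadcast: 81.113.255.255


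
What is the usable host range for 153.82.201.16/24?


Network: 153.82.201.0
Broadcast: 153.82.201.255
First usable = network + 1
Last usable = broadcast - 1
Range: 153.82.201.1 to 153.82.201.254


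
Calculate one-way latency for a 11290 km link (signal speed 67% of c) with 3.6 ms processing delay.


Speed = 0.67 * 3e5 km/s = 201000 km/s
Propagation delay = 11290 / 201000 = 0.0562 s = 56.1692 ms
Processing delay = 3.6 ms
Total one-way latency = 59.7692 ms


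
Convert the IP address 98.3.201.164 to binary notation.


98 = 01100010
3 = 00000011
201 = 11001001
164 = 10100100
Binary: 01100010.00000011.11001001.10100100


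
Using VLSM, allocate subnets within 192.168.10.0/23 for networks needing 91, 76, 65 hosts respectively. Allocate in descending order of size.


91 hosts -> /25 (126 usable): 192.168.10.0/25
76 hosts -> /25 (126 usable): 192.168.10.128/25
65 hosts -> /25 (126 usable): 192.168.11.0/25
Allocation: 192.168.10.0/25 (91 hosts, 126 usable); 192.168.10.128/25 (76 hosts, 126 usable); 192.168.11.0/25 (65 hosts, 126 usable)


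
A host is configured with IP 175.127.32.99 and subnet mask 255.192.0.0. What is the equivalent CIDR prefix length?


Binary: 11111111.11000000.00000000.00000000
Count leading 1s
Prefix: /10


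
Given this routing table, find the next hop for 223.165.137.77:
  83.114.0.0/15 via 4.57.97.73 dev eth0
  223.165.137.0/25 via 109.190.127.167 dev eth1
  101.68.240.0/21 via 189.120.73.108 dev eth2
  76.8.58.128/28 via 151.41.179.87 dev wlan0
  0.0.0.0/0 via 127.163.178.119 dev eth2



Longest prefix match for 223.165.137.77:
  /15 83.114.0.0: no
  /25 223.165.137.0: MATCH
  /21 101.68.240.0: no
  /28 76.8.58.128: no
  /0 0.0.0.0: MATCH
Selected: next-hop 109.190.127.167 via eth1 (matched /25)


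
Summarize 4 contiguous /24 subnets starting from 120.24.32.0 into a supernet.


Original prefix: /24
Number of subnets: 4 = 2^2
New prefix = 24 - 2 = 22
Supernet: 120.24.32.0/22


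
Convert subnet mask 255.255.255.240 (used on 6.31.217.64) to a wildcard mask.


Subnet mask: 255.255.255.240
Wildcard = 255.255.255.255 - subnet mask
255 - 255 = 0
255 - 255 = 0
255 - 255 = 0
255 - 240 = 15
Wildcard: 0.0.0.15


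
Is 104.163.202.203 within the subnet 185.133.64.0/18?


Subnet network: 185.133.64.0
Test IP AND mask: 104.163.192.0
No, 104.163.202.203 is not in 185.133.64.0/18


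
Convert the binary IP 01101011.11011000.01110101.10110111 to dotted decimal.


01101011 = 107
11011000 = 216
01110101 = 117
10110111 = 183
IP: 107.216.117.183


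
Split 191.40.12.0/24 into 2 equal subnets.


New prefix = 24 + 1 = 25
Each subnet has 128 addresses
  191.40.12.0/25
  191.40.12.128/25
Subnets: 191.40.12.0/25, 191.40.12.128/25


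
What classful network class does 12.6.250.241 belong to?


First octet: 12
Binary: 00001100
0xxxxxxx -> Class A (1-126)
Class A, default mask 255.0.0.0 (/8)


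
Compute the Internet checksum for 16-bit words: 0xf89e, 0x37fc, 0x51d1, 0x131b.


Sum all words (with carry folding):
+ 0xf89e = 0xf89e
+ 0x37fc = 0x309b
+ 0x51d1 = 0x826c
+ 0x131b = 0x9587
One's complement: ~0x9587
Checksum = 0x6a78


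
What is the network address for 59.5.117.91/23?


IP:   00111011.00000101.01110101.01011011
Mask: 11111111.11111111.11111110.00000000
AND operation:
Net:  00111011.00000101.01110100.00000000
Network: 59.5.116.0/23


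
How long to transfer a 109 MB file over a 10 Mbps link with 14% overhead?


Effective throughput = 10 * (1 - 14/100) = 8.6 Mbps
File size in Mb = 109 * 8 = 872 Mb
Time = 872 / 8.6
Time = 101.3953 seconds


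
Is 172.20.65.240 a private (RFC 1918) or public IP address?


RFC 1918 private ranges:
  10.0.0.0/8 (10.0.0.0 - 10.255.255.255)
  172.16.0.0/12 (172.16.0.0 - 172.31.255.255)
  192.168.0.0/16 (192.168.0.0 - 192.168.255.255)
Private (in 172.16.0.0/12)


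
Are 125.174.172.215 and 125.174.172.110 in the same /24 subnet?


Mask: 255.255.255.0
125.174.172.215 AND mask = 125.174.172.0
125.174.172.110 AND mask = 125.174.172.0
Yes, same subnet (125.174.172.0)


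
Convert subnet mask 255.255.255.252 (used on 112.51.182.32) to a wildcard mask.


Subnet mask: 255.255.255.252
Wildcard = 255.255.255.255 - subnet mask
255 - 255 = 0
255 - 255 = 0
255 - 255 = 0
255 - 252 = 3
Wildcard: 0.0.0.3


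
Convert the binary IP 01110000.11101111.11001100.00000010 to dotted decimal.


01110000 = 112
11101111 = 239
11001100 = 204
00000010 = 2
IP: 112.239.204.2


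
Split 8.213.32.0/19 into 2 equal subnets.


New prefix = 19 + 1 = 20
Each subnet has 4096 addresses
  8.213.32.0/20
  8.213.48.0/20
Subnets: 8.213.32.0/20, 8.213.48.0/20


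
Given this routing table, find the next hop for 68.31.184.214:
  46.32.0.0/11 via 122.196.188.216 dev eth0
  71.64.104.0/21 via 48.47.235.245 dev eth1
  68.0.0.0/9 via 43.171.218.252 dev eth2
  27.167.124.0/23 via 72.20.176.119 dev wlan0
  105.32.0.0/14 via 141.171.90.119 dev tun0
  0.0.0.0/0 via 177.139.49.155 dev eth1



Longest prefix match for 68.31.184.214:
  /11 46.32.0.0: no
  /21 71.64.104.0: no
  /9 68.0.0.0: MATCH
  /23 27.167.124.0: no
  /14 105.32.0.0: no
  /0 0.0.0.0: MATCH
Selected: next-hop 43.171.218.252 via eth2 (matched /9)


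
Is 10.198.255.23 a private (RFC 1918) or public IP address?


RFC 1918 private ranges:
  10.0.0.0/8 (10.0.0.0 - 10.255.255.255)
  172.16.0.0/12 (172.16.0.0 - 172.31.255.255)
  192.168.0.0/16 (192.168.0.0 - 192.168.255.255)
Private (in 10.0.0.0/8)


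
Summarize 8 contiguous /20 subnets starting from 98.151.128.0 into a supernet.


Original prefix: /20
Number of subnets: 8 = 2^3
New prefix = 20 - 3 = 17
Supernet: 98.151.128.0/17


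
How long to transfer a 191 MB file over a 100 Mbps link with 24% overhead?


Effective throughput = 100 * (1 - 24/100) = 76 Mbps
File size in Mb = 191 * 8 = 1528 Mb
Time = 1528 / 76
Time = 20.1053 seconds


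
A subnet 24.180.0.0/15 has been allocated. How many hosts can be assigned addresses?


Host bits = 32 - 15 = 17
Total addresses = 2^17 = 131072
Usable = total - 2 (network and broadcast)
Usable hosts: 131070


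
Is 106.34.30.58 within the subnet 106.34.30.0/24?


Subnet network: 106.34.30.0
Test IP AND mask: 106.34.30.0
Yes, 106.34.30.58 is in 106.34.30.0/24


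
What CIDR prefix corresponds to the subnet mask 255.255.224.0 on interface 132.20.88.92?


Binary: 11111111.11111111.11100000.00000000
Count leading 1s
Prefix: /19


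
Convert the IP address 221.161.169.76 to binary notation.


221 = 11011101
161 = 10100001
169 = 10101001
76 = 01001100
Binary: 11011101.10100001.10101001.01001100


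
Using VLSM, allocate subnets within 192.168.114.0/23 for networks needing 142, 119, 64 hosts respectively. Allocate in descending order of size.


142 hosts -> /24 (254 usable): 192.168.114.0/24
119 hosts -> /25 (126 usable): 192.168.115.0/25
64 hosts -> /25 (126 usable): 192.168.115.128/25
Allocation: 192.168.114.0/24 (142 hosts, 254 usable); 192.168.115.0/25 (119 hosts, 126 usable); 192.168.115.128/25 (64 hosts, 126 usable)


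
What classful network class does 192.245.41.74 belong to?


First octet: 192
Binary: 11000000
110xxxxx -> Class C (192-223)
Class C, default mask 255.255.255.0 (/24)


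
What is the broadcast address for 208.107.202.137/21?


Network: 208.107.200.0/21
Host bits = 11
Set all host bits to 1:
Broadcast: 208.107.207.255


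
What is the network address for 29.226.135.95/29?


IP:   00011101.11100010.10000111.01011111
Mask: 11111111.11111111.11111111.11111000
AND operation:
Net:  00011101.11100010.10000111.01011000
Network: 29.226.135.88/29


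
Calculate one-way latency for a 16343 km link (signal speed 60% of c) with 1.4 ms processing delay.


Speed = 0.6 * 3e5 km/s = 180000 km/s
Propagation delay = 16343 / 180000 = 0.0908 s = 90.7944 ms
Processing delay = 1.4 ms
Total one-way latency = 92.1944 ms


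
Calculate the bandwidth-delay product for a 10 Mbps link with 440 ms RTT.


BDP = bandwidth * RTT
= 10 Mbps * 440 ms
= 10 * 1e6 * 440 / 1000 bits
= 4400000 bits
= 550000 bytes
= 537.1094 KB
BDP = 4400000 bits (550000 bytes)


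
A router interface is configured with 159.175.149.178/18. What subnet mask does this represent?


/18 means 18 network bits, 14 host bits
Binary: 11111111111111111100000000000000
Mask: 255.255.192.0


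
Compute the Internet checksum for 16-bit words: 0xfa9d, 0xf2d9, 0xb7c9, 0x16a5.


Sum all words (with carry folding):
+ 0xfa9d = 0xfa9d
+ 0xf2d9 = 0xed77
+ 0xb7c9 = 0xa541
+ 0x16a5 = 0xbbe6
One's complement: ~0xbbe6
Checksum = 0x4419


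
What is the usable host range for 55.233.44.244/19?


Network: 55.233.32.0
Broadcast: 55.233.63.255
First usable = network + 1
Last usable = broadcast - 1
Range: 55.233.32.1 to 55.233.63.254


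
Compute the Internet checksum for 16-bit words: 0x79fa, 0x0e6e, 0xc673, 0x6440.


Sum all words (with carry folding):
+ 0x79fa = 0x79fa
+ 0x0e6e = 0x8868
+ 0xc673 = 0x4edc
+ 0x6440 = 0xb31c
One's complement: ~0xb31c
Checksum = 0x4ce3


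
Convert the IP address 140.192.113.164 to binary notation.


140 = 10001100
192 = 11000000
113 = 01110001
164 = 10100100
Binary: 10001100.11000000.01110001.10100100


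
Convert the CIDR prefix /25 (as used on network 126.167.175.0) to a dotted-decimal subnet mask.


/25 means 25 network bits, 7 host bits
Binary: 11111111111111111111111110000000
Mask: 255.255.255.128


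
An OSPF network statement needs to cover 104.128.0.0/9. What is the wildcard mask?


Subnet mask: 255.128.0.0
Wildcard = 255.255.255.255 - subnet mask
255 - 255 = 0
255 - 128 = 127
255 - 0 = 255
255 - 0 = 255
Wildcard: 0.127.255.255


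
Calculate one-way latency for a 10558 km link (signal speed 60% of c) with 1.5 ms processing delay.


Speed = 0.6 * 3e5 km/s = 180000 km/s
Propagation delay = 10558 / 180000 = 0.0587 s = 58.6556 ms
Processing delay = 1.5 ms
Total one-way latency = 60.1556 ms


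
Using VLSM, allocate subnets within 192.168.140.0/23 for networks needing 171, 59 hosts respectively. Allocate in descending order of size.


171 hosts -> /24 (254 usable): 192.168.140.0/24
59 hosts -> /26 (62 usable): 192.168.141.0/26
Allocation: 192.168.140.0/24 (171 hosts, 254 usable); 192.168.141.0/26 (59 hosts, 62 usable)


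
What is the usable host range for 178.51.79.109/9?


Network: 178.0.0.0
Broadcast: 178.127.255.255
First usable = network + 1
Last usable = broadcast - 1
Range: 178.0.0.1 to 178.127.255.254


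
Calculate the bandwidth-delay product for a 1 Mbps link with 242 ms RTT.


BDP = bandwidth * RTT
= 1 Mbps * 242 ms
= 1 * 1e6 * 242 / 1000 bits
= 242000 bits
= 30250 bytes
= 29.541 KB
BDP = 242000 bits (30250 bytes)


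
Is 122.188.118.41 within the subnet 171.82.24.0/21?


Subnet network: 171.82.24.0
Test IP AND mask: 122.188.112.0
No, 122.188.118.41 is not in 171.82.24.0/21


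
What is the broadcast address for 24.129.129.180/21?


Network: 24.129.128.0/21
Host bits = 11
Set all host bits to 1:
Broadcast: 24.129.135.255


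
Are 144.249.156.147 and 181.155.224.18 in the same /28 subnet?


Mask: 255.255.255.240
144.249.156.147 AND mask = 144.249.156.144
181.155.224.18 AND mask = 181.155.224.16
No, different subnets (144.249.156.144 vs 181.155.224.16)


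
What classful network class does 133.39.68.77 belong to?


First octet: 133
Binary: 10000101
10xxxxxx -> Class B (128-191)
Class B, default mask 255.255.0.0 (/16)


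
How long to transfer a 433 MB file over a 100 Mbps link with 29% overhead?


Effective throughput = 100 * (1 - 29/100) = 71 Mbps
File size in Mb = 433 * 8 = 3464 Mb
Time = 3464 / 71
Time = 48.7887 seconds


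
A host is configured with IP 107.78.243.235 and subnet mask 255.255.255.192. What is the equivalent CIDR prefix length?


Binary: 11111111.11111111.11111111.11000000
Count leading 1s
Prefix: /26


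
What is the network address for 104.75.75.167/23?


IP:   01101000.01001011.01001011.10100111
Mask: 11111111.11111111.11111110.00000000
AND operation:
Net:  01101000.01001011.01001010.00000000
Network: 104.75.74.0/23


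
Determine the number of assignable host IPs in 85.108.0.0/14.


Host bits = 32 - 14 = 18
Total addresses = 2^18 = 262144
Usable = total - 2 (network and broadcast)
Usable hosts: 262142


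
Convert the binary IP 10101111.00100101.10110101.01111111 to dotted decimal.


10101111 = 175
00100101 = 37
10110101 = 181
01111111 = 127
IP: 175.37.181.127


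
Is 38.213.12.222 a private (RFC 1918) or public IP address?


RFC 1918 private ranges:
  10.0.0.0/8 (10.0.0.0 - 10.255.255.255)
  172.16.0.0/12 (172.16.0.0 - 172.31.255.255)
  192.168.0.0/16 (192.168.0.0 - 192.168.255.255)
Public (not in any RFC 1918 range)


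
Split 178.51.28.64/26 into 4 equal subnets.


New prefix = 26 + 2 = 28
Each subnet has 16 addresses
  178.51.28.64/28
  178.51.28.80/28
  178.51.28.96/28
  178.51.28.112/28
Subnets: 178.51.28.64/28, 178.51.28.80/28, 178.51.28.96/28, 178.51.28.112/28


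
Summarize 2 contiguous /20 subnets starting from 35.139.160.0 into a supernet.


Original prefix: /20
Number of subnets: 2 = 2^1
New prefix = 20 - 1 = 19
Supernet: 35.139.160.0/19


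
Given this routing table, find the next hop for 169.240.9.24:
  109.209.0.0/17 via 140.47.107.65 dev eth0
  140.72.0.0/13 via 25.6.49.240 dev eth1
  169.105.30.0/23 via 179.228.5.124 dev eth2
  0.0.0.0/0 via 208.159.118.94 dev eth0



Longest prefix match for 169.240.9.24:
  /17 109.209.0.0: no
  /13 140.72.0.0: no
  /23 169.105.30.0: no
  /0 0.0.0.0: MATCH
Selected: next-hop 208.159.118.94 via eth0 (matched /0)


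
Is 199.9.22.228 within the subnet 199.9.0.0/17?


Subnet network: 199.9.0.0
Test IP AND mask: 199.9.0.0
Yes, 199.9.22.228 is in 199.9.0.0/17


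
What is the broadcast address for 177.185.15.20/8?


Network: 177.0.0.0/8
Host bits = 24
Set all host bits to 1:
Broadcast: 177.255.255.255


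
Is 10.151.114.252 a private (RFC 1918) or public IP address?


RFC 1918 private ranges:
  10.0.0.0/8 (10.0.0.0 - 10.255.255.255)
  172.16.0.0/12 (172.16.0.0 - 172.31.255.255)
  192.168.0.0/16 (192.168.0.0 - 192.168.255.255)
Private (in 10.0.0.0/8)
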